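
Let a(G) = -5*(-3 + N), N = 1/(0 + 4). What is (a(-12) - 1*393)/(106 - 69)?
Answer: -41/4 ≈ -10.250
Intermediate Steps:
N = ¼ (N = 1/4 = ¼ ≈ 0.25000)
a(G) = 55/4 (a(G) = -5*(-3 + ¼) = -5*(-11/4) = 55/4)
(a(-12) - 1*393)/(106 - 69) = (55/4 - 1*393)/(106 - 69) = (55/4 - 393)/37 = -1517/4*1/37 = -41/4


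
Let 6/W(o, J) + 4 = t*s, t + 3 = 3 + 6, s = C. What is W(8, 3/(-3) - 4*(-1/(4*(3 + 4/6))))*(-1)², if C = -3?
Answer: -3/11 ≈ -0.27273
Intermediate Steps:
s = -3
t = 6 (t = -3 + (3 + 6) = -3 + 9 = 6)
W(o, J) = -3/11 (W(o, J) = 6/(-4 + 6*(-3)) = 6/(-4 - 18) = 6/(-22) = 6*(-1/22) = -3/11)
W(8, 3/(-3) - 4*(-1/(4*(3 + 4/6))))*(-1)² = -3/11*(-1)² = -3/11*1 = -3/11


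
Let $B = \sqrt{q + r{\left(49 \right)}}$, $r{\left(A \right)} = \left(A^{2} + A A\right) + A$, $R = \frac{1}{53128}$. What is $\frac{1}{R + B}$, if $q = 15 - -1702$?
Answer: $- \frac{53128}{18538734234111} + \frac{5645168768 \sqrt{1642}}{18538734234111} \approx 0.012339$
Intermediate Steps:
$R = \frac{1}{53128} \approx 1.8822 \cdot 10^{-5}$
$r{\left(A \right)} = A + 2 A^{2}$ ($r{\left(A \right)} = \left(A^{2} + A^{2}\right) + A = 2 A^{2} + A = A + 2 A^{2}$)
$q = 1717$ ($q = 15 + 1702 = 1717$)
$B = 2 \sqrt{1642}$ ($B = \sqrt{1717 + 49 \left(1 + 2 \cdot 49\right)} = \sqrt{1717 + 49 \left(1 + 98\right)} = \sqrt{1717 + 49 \cdot 99} = \sqrt{1717 + 4851} = \sqrt{6568} = 2 \sqrt{1642} \approx 81.043$)
$\frac{1}{R + B} = \frac{1}{\frac{1}{53128} + 2 \sqrt{1642}}$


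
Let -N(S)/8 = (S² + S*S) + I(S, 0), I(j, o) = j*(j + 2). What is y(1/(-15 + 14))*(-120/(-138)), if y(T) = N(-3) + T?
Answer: -3380/23 ≈ -146.96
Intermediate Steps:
I(j, o) = j*(2 + j)
N(S) = -16*S² - 8*S*(2 + S) (N(S) = -8*((S² + S*S) + S*(2 + S)) = -8*((S² + S²) + S*(2 + S)) = -8*(2*S² + S*(2 + S)) = -16*S² - 8*S*(2 + S))
y(T) = -168 + T (y(T) = 8*(-3)*(-2 - 3*(-3)) + T = 8*(-3)*(-2 + 9) + T = 8*(-3)*7 + T = -168 + T)
y(1/(-15 + 14))*(-120/(-138)) = (-168 + 1/(-15 + 14))*(-120/(-138)) = (-168 + 1/(-1))*(-120*(-1/138)) = (-168 - 1)*(20/23) = -169*20/23 = -3380/23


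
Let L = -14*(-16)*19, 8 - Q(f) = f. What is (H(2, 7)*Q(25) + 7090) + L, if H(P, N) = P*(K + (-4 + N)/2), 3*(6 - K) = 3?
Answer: 11125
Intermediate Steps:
K = 5 (K = 6 - 1/3*3 = 6 - 1 = 5)
Q(f) = 8 - f
L = 4256 (L = 224*19 = 4256)
H(P, N) = P*(3 + N/2) (H(P, N) = P*(5 + (-4 + N)/2) = P*(5 + (-4 + N)*(1/2)) = P*(5 + (-2 + N/2)) = P*(3 + N/2))
(H(2, 7)*Q(25) + 7090) + L = (((1/2)*2*(6 + 7))*(8 - 1*25) + 7090) + 4256 = (((1/2)*2*13)*(8 - 25) + 7090) + 4256 = (13*(-17) + 7090) + 4256 = (-221 + 7090) + 4256 = 6869 + 4256 = 11125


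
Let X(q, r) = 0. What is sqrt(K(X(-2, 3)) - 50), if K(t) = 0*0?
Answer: 5*I*sqrt(2) ≈ 7.0711*I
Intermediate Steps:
K(t) = 0
sqrt(K(X(-2, 3)) - 50) = sqrt(0 - 50) = sqrt(-50) = 5*I*sqrt(2)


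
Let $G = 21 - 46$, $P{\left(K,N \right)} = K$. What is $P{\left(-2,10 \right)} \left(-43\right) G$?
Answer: $-2150$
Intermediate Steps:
$G = -25$ ($G = 21 - 46 = -25$)
$P{\left(-2,10 \right)} \left(-43\right) G = \left(-2\right) \left(-43\right) \left(-25\right) = 86 \left(-25\right) = -2150$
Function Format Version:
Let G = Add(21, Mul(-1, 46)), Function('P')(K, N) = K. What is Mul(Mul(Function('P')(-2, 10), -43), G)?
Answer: -2150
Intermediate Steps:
G = -25 (G = Add(21, -46) = -25)
Mul(Mul(Function('P')(-2, 10), -43), G) = Mul(Mul(-2, -43), -25) = Mul(86, -25) = -2150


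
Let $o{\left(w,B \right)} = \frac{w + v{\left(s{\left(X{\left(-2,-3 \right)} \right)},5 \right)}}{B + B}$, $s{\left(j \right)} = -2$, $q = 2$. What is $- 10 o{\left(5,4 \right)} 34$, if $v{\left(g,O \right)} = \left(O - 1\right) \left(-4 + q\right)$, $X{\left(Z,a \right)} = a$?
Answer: $\frac{255}{2} \approx 127.5$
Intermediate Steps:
$v{\left(g,O \right)} = 2 - 2 O$ ($v{\left(g,O \right)} = \left(O - 1\right) \left(-4 + 2\right) = \left(-1 + O\right) \left(-2\right) = 2 - 2 O$)
$o{\left(w,B \right)} = \frac{-8 + w}{2 B}$ ($o{\left(w,B \right)} = \frac{w + \left(2 - 10\right)}{B + B} = \frac{w + \left(2 - 10\right)}{2 B} = \left(w - 8\right) \frac{1}{2 B} = \left(-8 + w\right) \frac{1}{2 B} = \frac{-8 + w}{2 B}$)
$- 10 o{\left(5,4 \right)} 34 = - 10 \frac{-8 + 5}{2 \cdot 4} \cdot 34 = - 10 \cdot \frac{1}{2} \cdot \frac{1}{4} \left(-3\right) 34 = \left(-10\right) \left(- \frac{3}{8}\right) 34 = \frac{15}{4} \cdot 34 = \frac{255}{2}$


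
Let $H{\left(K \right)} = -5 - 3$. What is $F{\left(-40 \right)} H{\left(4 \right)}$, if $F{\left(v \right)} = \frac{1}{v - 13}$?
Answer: $\frac{8}{53} \approx 0.15094$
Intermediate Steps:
$H{\left(K \right)} = -8$
$F{\left(v \right)} = \frac{1}{-13 + v}$
$F{\left(-40 \right)} H{\left(4 \right)} = \frac{1}{-13 - 40} \left(-8\right) = \frac{1}{-53} \left(-8\right) = \left(- \frac{1}{53}\right) \left(-8\right) = \frac{8}{53}$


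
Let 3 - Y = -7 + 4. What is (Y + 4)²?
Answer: 100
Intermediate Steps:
Y = 6 (Y = 3 - (-7 + 4) = 3 - 1*(-3) = 3 + 3 = 6)
(Y + 4)² = (6 + 4)² = 10² = 100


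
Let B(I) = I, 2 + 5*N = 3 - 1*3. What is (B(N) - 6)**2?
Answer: 1024/25 ≈ 40.960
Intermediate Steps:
N = -2/5 (N = -2/5 + (3 - 1*3)/5 = -2/5 + (3 - 3)/5 = -2/5 + (1/5)*0 = -2/5 + 0 = -2/5 ≈ -0.40000)
(B(N) - 6)**2 = (-2/5 - 6)**2 = (-32/5)**2 = 1024/25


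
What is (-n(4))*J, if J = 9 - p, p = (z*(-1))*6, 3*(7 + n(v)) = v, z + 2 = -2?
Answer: -85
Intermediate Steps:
z = -4 (z = -2 - 2 = -4)
n(v) = -7 + v/3
p = 24 (p = -4*(-1)*6 = 4*6 = 24)
J = -15 (J = 9 - 1*24 = 9 - 24 = -15)
(-n(4))*J = -(-7 + (1/3)*4)*(-15) = -(-7 + 4/3)*(-15) = -1*(-17/3)*(-15) = (17/3)*(-15) = -85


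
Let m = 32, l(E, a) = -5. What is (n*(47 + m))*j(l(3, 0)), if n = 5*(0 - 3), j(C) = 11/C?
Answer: 2607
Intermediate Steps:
n = -15 (n = 5*(-3) = -15)
(n*(47 + m))*j(l(3, 0)) = (-15*(47 + 32))*(11/(-5)) = (-15*79)*(11*(-⅕)) = -1185*(-11/5) = 2607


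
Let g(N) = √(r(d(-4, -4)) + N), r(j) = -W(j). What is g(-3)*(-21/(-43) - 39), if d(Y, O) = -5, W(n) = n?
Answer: -1656*√2/43 ≈ -54.464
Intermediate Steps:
r(j) = -j
g(N) = √(5 + N) (g(N) = √(-1*(-5) + N) = √(5 + N))
g(-3)*(-21/(-43) - 39) = √(5 - 3)*(-21/(-43) - 39) = √2*(-21*(-1/43) - 39) = √2*(21/43 - 39) = √2*(-1656/43) = -1656*√2/43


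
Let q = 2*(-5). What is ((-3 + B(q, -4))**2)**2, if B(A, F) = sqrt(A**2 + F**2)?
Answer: 19801 - 3000*sqrt(29) ≈ 3645.5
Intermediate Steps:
q = -10
((-3 + B(q, -4))**2)**2 = ((-3 + sqrt((-10)**2 + (-4)**2))**2)**2 = ((-3 + sqrt(100 + 16))**2)**2 = ((-3 + sqrt(116))**2)**2 = ((-3 + 2*sqrt(29))**2)**2 = (-3 + 2*sqrt(29))**4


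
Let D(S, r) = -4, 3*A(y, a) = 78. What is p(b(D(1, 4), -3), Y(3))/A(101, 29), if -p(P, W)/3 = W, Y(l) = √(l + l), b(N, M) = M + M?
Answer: -3*√6/26 ≈ -0.28263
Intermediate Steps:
A(y, a) = 26 (A(y, a) = (⅓)*78 = 26)
b(N, M) = 2*M
Y(l) = √2*√l (Y(l) = √(2*l) = √2*√l)
p(P, W) = -3*W
p(b(D(1, 4), -3), Y(3))/A(101, 29) = -3*√2*√3/26 = -3*√6*(1/26) = -3*√6/26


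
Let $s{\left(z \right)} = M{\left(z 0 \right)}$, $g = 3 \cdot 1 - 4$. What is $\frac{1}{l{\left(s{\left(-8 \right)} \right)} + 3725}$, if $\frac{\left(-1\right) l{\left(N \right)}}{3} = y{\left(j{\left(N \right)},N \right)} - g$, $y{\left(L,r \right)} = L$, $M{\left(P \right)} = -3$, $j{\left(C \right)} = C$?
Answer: $\frac{1}{3731} \approx 0.00026802$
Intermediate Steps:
$g = -1$ ($g = 3 - 4 = -1$)
$s{\left(z \right)} = -3$
$l{\left(N \right)} = -3 - 3 N$ ($l{\left(N \right)} = - 3 \left(N - -1\right) = - 3 \left(N + 1\right) = - 3 \left(1 + N\right) = -3 - 3 N$)
$\frac{1}{l{\left(s{\left(-8 \right)} \right)} + 3725} = \frac{1}{\left(-3 - -9\right) + 3725} = \frac{1}{\left(-3 + 9\right) + 3725} = \frac{1}{6 + 3725} = \frac{1}{3731}$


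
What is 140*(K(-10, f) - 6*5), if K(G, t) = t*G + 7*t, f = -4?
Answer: -2520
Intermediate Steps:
K(G, t) = 7*t + G*t (K(G, t) = G*t + 7*t = 7*t + G*t)
140*(K(-10, f) - 6*5) = 140*(-4*(7 - 10) - 6*5) = 140*(-4*(-3) - 30) = 140*(12 - 30) = 140*(-18) = -2520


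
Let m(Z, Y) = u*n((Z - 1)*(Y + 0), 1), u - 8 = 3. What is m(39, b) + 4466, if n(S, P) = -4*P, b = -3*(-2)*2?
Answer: 4422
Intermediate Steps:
u = 11 (u = 8 + 3 = 11)
b = 12 (b = 6*2 = 12)
m(Z, Y) = -44 (m(Z, Y) = 11*(-4*1) = 11*(-4) = -44)
m(39, b) + 4466 = -44 + 4466 = 4422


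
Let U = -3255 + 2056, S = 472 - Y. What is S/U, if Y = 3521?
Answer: 3049/1199 ≈ 2.5430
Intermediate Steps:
S = -3049 (S = 472 - 1*3521 = 472 - 3521 = -3049)
U = -1199
S/U = -3049/(-1199) = -3049*(-1/1199) = 3049/1199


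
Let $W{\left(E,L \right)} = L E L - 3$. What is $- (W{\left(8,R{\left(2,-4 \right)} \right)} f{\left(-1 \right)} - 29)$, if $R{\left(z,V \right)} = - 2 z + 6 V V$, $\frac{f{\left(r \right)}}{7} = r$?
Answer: $473992$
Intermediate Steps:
$f{\left(r \right)} = 7 r$
$R{\left(z,V \right)} = - 2 z + 6 V^{2}$
$W{\left(E,L \right)} = -3 + E L^{2}$ ($W{\left(E,L \right)} = E L L - 3 = E L^{2} - 3 = -3 + E L^{2}$)
$- (W{\left(8,R{\left(2,-4 \right)} \right)} f{\left(-1 \right)} - 29) = - (\left(-3 + 8 \left(\left(-2\right) 2 + 6 \left(-4\right)^{2}\right)^{2}\right) 7 \left(-1\right) - 29) = - (\left(-3 + 8 \left(-4 + 6 \cdot 16\right)^{2}\right) \left(-7\right) - 29) = - (\left(-3 + 8 \left(-4 + 96\right)^{2}\right) \left(-7\right) - 29) = - (\left(-3 + 8 \cdot 92^{2}\right) \left(-7\right) - 29) = - (\left(-3 + 8 \cdot 8464\right) \left(-7\right) - 29) = - (\left(-3 + 67712\right) \left(-7\right) - 29) = - (67709 \left(-7\right) - 29) = - (-473963 - 29) = \left(-1\right) \left(-473992\right) = 473992$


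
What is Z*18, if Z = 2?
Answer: 36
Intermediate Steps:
Z*18 = 2*18 = 36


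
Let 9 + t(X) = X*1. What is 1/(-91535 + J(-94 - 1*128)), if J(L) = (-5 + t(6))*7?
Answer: -1/91591 ≈ -1.0918e-5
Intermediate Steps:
t(X) = -9 + X (t(X) = -9 + X*1 = -9 + X)
J(L) = -56 (J(L) = (-5 + (-9 + 6))*7 = (-5 - 3)*7 = -8*7 = -56)
1/(-91535 + J(-94 - 1*128)) = 1/(-91535 - 56) = 1/(-91591) = -1/91591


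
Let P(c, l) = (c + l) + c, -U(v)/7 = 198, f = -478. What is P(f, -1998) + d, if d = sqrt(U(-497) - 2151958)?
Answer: -2954 + 8*I*sqrt(33646) ≈ -2954.0 + 1467.4*I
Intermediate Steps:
U(v) = -1386 (U(v) = -7*198 = -1386)
P(c, l) = l + 2*c
d = 8*I*sqrt(33646) (d = sqrt(-1386 - 2151958) = sqrt(-2153344) = 8*I*sqrt(33646) ≈ 1467.4*I)
P(f, -1998) + d = (-1998 + 2*(-478)) + 8*I*sqrt(33646) = (-1998 - 956) + 8*I*sqrt(33646) = -2954 + 8*I*sqrt(33646)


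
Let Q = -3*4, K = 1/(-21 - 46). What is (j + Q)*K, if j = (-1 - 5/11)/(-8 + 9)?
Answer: 148/737 ≈ 0.20081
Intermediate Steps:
K = -1/67 (K = 1/(-67) = -1/67 ≈ -0.014925)
j = -16/11 (j = (-1 - 5*1/11)/1 = (-1 - 5/11)*1 = -16/11*1 = -16/11 ≈ -1.4545)
Q = -12
(j + Q)*K = (-16/11 - 12)*(-1/67) = -148/11*(-1/67) = 148/737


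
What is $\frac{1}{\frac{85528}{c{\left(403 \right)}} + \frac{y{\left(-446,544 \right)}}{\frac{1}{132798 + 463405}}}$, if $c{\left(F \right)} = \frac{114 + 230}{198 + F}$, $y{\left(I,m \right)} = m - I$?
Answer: $\frac{43}{25386787001} \approx 1.6938 \cdot 10^{-9}$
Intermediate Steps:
$c{\left(F \right)} = \frac{344}{198 + F}$
$\frac{1}{\frac{85528}{c{\left(403 \right)}} + \frac{y{\left(-446,544 \right)}}{\frac{1}{132798 + 463405}}} = \frac{1}{\frac{85528}{344 \frac{1}{198 + 403}} + \frac{544 - -446}{\frac{1}{132798 + 463405}}} = \frac{1}{\frac{85528}{344 \cdot \frac{1}{601}} + \frac{544 + 446}{\frac{1}{596203}}} = \frac{1}{\frac{85528}{344 \cdot \frac{1}{601}} + 990 \frac{1}{\frac{1}{596203}}} = \frac{1}{\frac{85528}{\frac{344}{601}} + 990 \cdot 596203} = \frac{1}{85528 \cdot \frac{601}{344} + 590240970} = \frac{1}{\frac{6425291}{43} + 590240970} = \frac{1}{\frac{25386787001}{43}} = \frac{43}{25386787001}$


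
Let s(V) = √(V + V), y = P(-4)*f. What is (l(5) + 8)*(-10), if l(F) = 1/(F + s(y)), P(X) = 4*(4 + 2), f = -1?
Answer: 10*(-32*√3 + 41*I)/(-5*I + 4*√3) ≈ -80.685 + 0.94907*I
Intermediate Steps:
P(X) = 24 (P(X) = 4*6 = 24)
y = -24 (y = 24*(-1) = -24)
s(V) = √2*√V (s(V) = √(2*V) = √2*√V)
l(F) = 1/(F + 4*I*√3) (l(F) = 1/(F + √2*√(-24)) = 1/(F + √2*(2*I*√6)) = 1/(F + 4*I*√3))
(l(5) + 8)*(-10) = (1/(5 + 4*I*√3) + 8)*(-10) = (8 + 1/(5 + 4*I*√3))*(-10) = -80 - 10/(5 + 4*I*√3)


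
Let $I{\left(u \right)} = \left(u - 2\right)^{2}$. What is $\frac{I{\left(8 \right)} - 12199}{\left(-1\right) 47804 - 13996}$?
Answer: $\frac{12163}{61800} \approx 0.19681$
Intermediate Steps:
$I{\left(u \right)} = \left(-2 + u\right)^{2}$
$\frac{I{\left(8 \right)} - 12199}{\left(-1\right) 47804 - 13996} = \frac{\left(-2 + 8\right)^{2} - 12199}{\left(-1\right) 47804 - 13996} = \frac{6^{2} - 12199}{-47804 - 13996} = \frac{36 - 12199}{-61800} = \left(-12163\right) \left(- \frac{1}{61800}\right) = \frac{12163}{61800}$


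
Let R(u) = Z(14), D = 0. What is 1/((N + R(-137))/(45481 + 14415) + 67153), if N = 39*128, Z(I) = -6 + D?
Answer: 29948/2011100537 ≈ 1.4891e-5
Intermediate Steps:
Z(I) = -6 (Z(I) = -6 + 0 = -6)
R(u) = -6
N = 4992
1/((N + R(-137))/(45481 + 14415) + 67153) = 1/((4992 - 6)/(45481 + 14415) + 67153) = 1/(4986/59896 + 67153) = 1/(4986*(1/59896) + 67153) = 1/(2493/29948 + 67153) = 1/(2011100537/29948) = 29948/2011100537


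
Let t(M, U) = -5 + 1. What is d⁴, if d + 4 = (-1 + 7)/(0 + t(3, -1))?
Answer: 14641/16 ≈ 915.06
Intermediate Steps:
t(M, U) = -4
d = -11/2 (d = -4 + (-1 + 7)/(0 - 4) = -4 + 6/(-4) = -4 + 6*(-¼) = -4 - 3/2 = -11/2 ≈ -5.5000)
d⁴ = (-11/2)⁴ = 14641/16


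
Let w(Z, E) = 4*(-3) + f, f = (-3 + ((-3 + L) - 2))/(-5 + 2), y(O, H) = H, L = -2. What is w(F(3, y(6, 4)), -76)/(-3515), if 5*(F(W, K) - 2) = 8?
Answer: 26/10545 ≈ 0.0024656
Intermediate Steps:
F(W, K) = 18/5 (F(W, K) = 2 + (⅕)*8 = 2 + 8/5 = 18/5)
f = 10/3 (f = (-3 + ((-3 - 2) - 2))/(-5 + 2) = (-3 + (-5 - 2))/(-3) = (-3 - 7)*(-⅓) = -10*(-⅓) = 10/3 ≈ 3.3333)
w(Z, E) = -26/3 (w(Z, E) = 4*(-3) + 10/3 = -12 + 10/3 = -26/3)
w(F(3, y(6, 4)), -76)/(-3515) = -26/3/(-3515) = -26/3*(-1/3515) = 26/10545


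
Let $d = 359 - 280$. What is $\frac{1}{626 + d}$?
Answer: $\frac{1}{705} \approx 0.0014184$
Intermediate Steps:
$d = 79$
$\frac{1}{626 + d} = \frac{1}{626 + 79} = \frac{1}{705}$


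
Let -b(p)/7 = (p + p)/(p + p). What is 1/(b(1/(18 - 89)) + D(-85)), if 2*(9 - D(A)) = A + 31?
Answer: 1/29 ≈ 0.034483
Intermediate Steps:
b(p) = -7 (b(p) = -7*(p + p)/(p + p) = -7*2*p/(2*p) = -7*2*p*1/(2*p) = -7*1 = -7)
D(A) = -13/2 - A/2 (D(A) = 9 - (A + 31)/2 = 9 - (31 + A)/2 = 9 + (-31/2 - A/2) = -13/2 - A/2)
1/(b(1/(18 - 89)) + D(-85)) = 1/(-7 + (-13/2 - ½*(-85))) = 1/(-7 + (-13/2 + 85/2)) = 1/(-7 + 36) = 1/29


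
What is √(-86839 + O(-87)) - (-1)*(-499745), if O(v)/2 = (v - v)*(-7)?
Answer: -499745 + I*√86839 ≈ -4.9975e+5 + 294.68*I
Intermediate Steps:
O(v) = 0 (O(v) = 2*((v - v)*(-7)) = 2*(0*(-7)) = 2*0 = 0)
√(-86839 + O(-87)) - (-1)*(-499745) = √(-86839 + 0) - (-1)*(-499745) = √(-86839) - 1*499745 = I*√86839 - 499745 = -499745 + I*√86839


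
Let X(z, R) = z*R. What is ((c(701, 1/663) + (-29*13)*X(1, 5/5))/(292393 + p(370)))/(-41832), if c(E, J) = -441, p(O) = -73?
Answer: 409/6114165120 ≈ 6.6894e-8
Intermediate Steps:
X(z, R) = R*z
((c(701, 1/663) + (-29*13)*X(1, 5/5))/(292393 + p(370)))/(-41832) = ((-441 + (-29*13)*((5/5)*1))/(292393 - 73))/(-41832) = ((-441 - 377*5*(⅕))/292320)*(-1/41832) = ((-441 - 377)*(1/292320))*(-1/41832) = -818*1/292320*(-1/41832) = -409/146160*(-1/41832) = 409/6114165120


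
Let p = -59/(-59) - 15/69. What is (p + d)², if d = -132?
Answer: 9108324/529 ≈ 17218.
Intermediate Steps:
p = 18/23 (p = -59*(-1/59) - 15*1/69 = 1 - 5/23 = 18/23 ≈ 0.78261)
(p + d)² = (18/23 - 132)² = (-3018/23)² = 9108324/529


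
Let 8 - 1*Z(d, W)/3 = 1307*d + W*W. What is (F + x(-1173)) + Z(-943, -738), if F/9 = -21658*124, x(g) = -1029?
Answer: -22107762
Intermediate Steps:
Z(d, W) = 24 - 3921*d - 3*W**2 (Z(d, W) = 24 - 3*(1307*d + W*W) = 24 - 3*(1307*d + W**2) = 24 - 3*(W**2 + 1307*d) = 24 + (-3921*d - 3*W**2) = 24 - 3921*d - 3*W**2)
F = -24170328 (F = 9*(-21658*124) = 9*(-2685592) = -24170328)
(F + x(-1173)) + Z(-943, -738) = (-24170328 - 1029) + (24 - 3921*(-943) - 3*(-738)**2) = -24171357 + (24 + 3697503 - 3*544644) = -24171357 + (24 + 3697503 - 1633932) = -24171357 + 2063595 = -22107762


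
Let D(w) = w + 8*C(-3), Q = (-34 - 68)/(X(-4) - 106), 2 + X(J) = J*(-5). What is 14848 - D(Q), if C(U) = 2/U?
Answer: 1960487/132 ≈ 14852.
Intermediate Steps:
X(J) = -2 - 5*J (X(J) = -2 + J*(-5) = -2 - 5*J)
Q = 51/44 (Q = (-34 - 68)/((-2 - 5*(-4)) - 106) = -102/((-2 + 20) - 106) = -102/(18 - 106) = -102/(-88) = -102*(-1/88) = 51/44 ≈ 1.1591)
D(w) = -16/3 + w (D(w) = w + 8*(2/(-3)) = w + 8*(2*(-⅓)) = w + 8*(-⅔) = w - 16/3 = -16/3 + w)
14848 - D(Q) = 14848 - (-16/3 + 51/44) = 14848 - 1*(-551/132) = 14848 + 551/132 = 1960487/132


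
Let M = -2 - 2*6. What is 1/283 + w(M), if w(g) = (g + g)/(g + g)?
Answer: 284/283 ≈ 1.0035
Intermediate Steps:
M = -14 (M = -2 - 12 = -14)
w(g) = 1 (w(g) = (2*g)/((2*g)) = (2*g)*(1/(2*g)) = 1)
1/283 + w(M) = 1/283 + 1 = 284/283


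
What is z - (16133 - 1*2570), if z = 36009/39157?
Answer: -531050382/39157 ≈ -13562.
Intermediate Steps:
z = 36009/39157 (z = 36009*(1/39157) = 36009/39157 ≈ 0.91961)
z - (16133 - 1*2570) = 36009/39157 - (16133 - 1*2570) = 36009/39157 - (16133 - 2570) = 36009/39157 - 1*13563 = 36009/39157 - 13563 = -531050382/39157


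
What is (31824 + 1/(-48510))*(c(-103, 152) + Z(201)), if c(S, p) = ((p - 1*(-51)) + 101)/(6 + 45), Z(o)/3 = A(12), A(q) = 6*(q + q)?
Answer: 17240960045152/1237005 ≈ 1.3938e+7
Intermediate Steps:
A(q) = 12*q (A(q) = 6*(2*q) = 12*q)
Z(o) = 432 (Z(o) = 3*(12*12) = 3*144 = 432)
c(S, p) = 152/51 + p/51 (c(S, p) = ((p + 51) + 101)/51 = ((51 + p) + 101)*(1/51) = (152 + p)*(1/51) = 152/51 + p/51)
(31824 + 1/(-48510))*(c(-103, 152) + Z(201)) = (31824 + 1/(-48510))*((152/51 + (1/51)*152) + 432) = (31824 - 1/48510)*((152/51 + 152/51) + 432) = 1543782239*(304/51 + 432)/48510 = (1543782239/48510)*(22336/51) = 17240960045152/1237005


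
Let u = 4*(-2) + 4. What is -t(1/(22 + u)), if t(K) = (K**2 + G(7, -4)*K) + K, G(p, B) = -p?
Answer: 107/324 ≈ 0.33025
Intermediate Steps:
u = -4 (u = -8 + 4 = -4)
t(K) = K**2 - 6*K (t(K) = (K**2 + (-1*7)*K) + K = (K**2 - 7*K) + K = K**2 - 6*K)
-t(1/(22 + u)) = -(-6 + 1/(22 - 4))/(22 - 4) = -(-6 + 1/18)/18 = -(-107)/(18*18) = -1*(-107/324) = 107/324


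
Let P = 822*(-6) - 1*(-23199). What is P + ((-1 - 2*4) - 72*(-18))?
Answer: 19554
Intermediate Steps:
P = 18267 (P = -4932 + 23199 = 18267)
P + ((-1 - 2*4) - 72*(-18)) = 18267 + ((-1 - 2*4) - 72*(-18)) = 18267 + ((-1 - 8) + 1296) = 18267 + (-9 + 1296) = 18267 + 1287 = 19554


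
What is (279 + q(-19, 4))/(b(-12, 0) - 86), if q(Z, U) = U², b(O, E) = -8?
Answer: -295/94 ≈ -3.1383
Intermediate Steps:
(279 + q(-19, 4))/(b(-12, 0) - 86) = (279 + 4²)/(-8 - 86) = (279 + 16)/(-94) = 295*(-1/94) = -295/94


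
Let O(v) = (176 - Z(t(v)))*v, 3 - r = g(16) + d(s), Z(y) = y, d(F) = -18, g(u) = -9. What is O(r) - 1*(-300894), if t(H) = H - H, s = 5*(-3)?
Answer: 306174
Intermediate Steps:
s = -15
t(H) = 0
r = 30 (r = 3 - (-9 - 18) = 3 - 1*(-27) = 3 + 27 = 30)
O(v) = 176*v (O(v) = (176 - 1*0)*v = (176 + 0)*v = 176*v)
O(r) - 1*(-300894) = 176*30 - 1*(-300894) = 5280 + 300894 = 306174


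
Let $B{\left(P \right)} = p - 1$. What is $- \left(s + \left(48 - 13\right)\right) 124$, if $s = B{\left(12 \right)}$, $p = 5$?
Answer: $-4836$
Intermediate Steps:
$B{\left(P \right)} = 4$ ($B{\left(P \right)} = 5 - 1 = 4$)
$s = 4$
$- \left(s + \left(48 - 13\right)\right) 124 = - \left(4 + \left(48 - 13\right)\right) 124 = - \left(4 + 35\right) 124 = - 39 \cdot 124 = \left(-1\right) 4836 = -4836$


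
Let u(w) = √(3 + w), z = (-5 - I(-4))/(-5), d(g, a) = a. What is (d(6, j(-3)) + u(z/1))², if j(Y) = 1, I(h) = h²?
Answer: 41/5 + 12*√5/5 ≈ 13.567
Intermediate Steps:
z = 21/5 (z = (-5 - 1*(-4)²)/(-5) = (-5 - 1*16)*(-⅕) = (-5 - 16)*(-⅕) = -21*(-⅕) = 21/5 ≈ 4.2000)
(d(6, j(-3)) + u(z/1))² = (1 + √(3 + (21/5)/1))² = (1 + √(3 + (21/5)*1))² = (1 + √(3 + 21/5))² = (1 + √(36/5))² = (1 + 6*√5/5)²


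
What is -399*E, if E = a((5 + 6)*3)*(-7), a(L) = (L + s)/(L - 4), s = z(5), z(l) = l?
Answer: 106134/29 ≈ 3659.8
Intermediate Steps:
s = 5
a(L) = (5 + L)/(-4 + L) (a(L) = (L + 5)/(L - 4) = (5 + L)/(-4 + L))
E = -266/29 (E = ((5 + (5 + 6)*3)/(-4 + (5 + 6)*3))*(-7) = ((5 + 11*3)/(-4 + 11*3))*(-7) = ((5 + 33)/(-4 + 33))*(-7) = (38/29)*(-7) = -266/29 ≈ -9.1724)
-399*E = -399*(-266/29) = 106134/29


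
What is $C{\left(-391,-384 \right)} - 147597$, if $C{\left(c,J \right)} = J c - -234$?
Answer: $2781$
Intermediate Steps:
$C{\left(c,J \right)} = 234 + J c$ ($C{\left(c,J \right)} = J c + 234 = 234 + J c$)
$C{\left(-391,-384 \right)} - 147597 = \left(234 - -150144\right) - 147597 = \left(234 + 150144\right) - 147597 = 150378 - 147597 = 2781$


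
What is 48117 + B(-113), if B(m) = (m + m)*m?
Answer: 73655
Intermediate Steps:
B(m) = 2*m² (B(m) = (2*m)*m = 2*m²)
48117 + B(-113) = 48117 + 2*(-113)² = 48117 + 2*12769 = 48117 + 25538 = 73655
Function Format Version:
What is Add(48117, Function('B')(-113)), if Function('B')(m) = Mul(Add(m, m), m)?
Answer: 73655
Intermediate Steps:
Function('B')(m) = Mul(2, Pow(m, 2)) (Function('B')(m) = Mul(Mul(2, m), m) = Mul(2, Pow(m, 2)))
Add(48117, Function('B')(-113)) = Add(48117, Mul(2, Pow(-113, 2))) = Add(48117, Mul(2, 12769)) = Add(48117, 25538) = 73655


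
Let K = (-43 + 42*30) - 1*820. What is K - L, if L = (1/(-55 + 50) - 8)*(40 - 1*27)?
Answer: 2518/5 ≈ 503.60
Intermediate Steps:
L = -533/5 (L = (1/(-5) - 8)*(40 - 27) = (-1/5 - 8)*13 = -41/5*13 = -533/5 ≈ -106.60)
K = 397 (K = (-43 + 1260) - 820 = 1217 - 820 = 397)
K - L = 397 - 1*(-533/5) = 397 + 533/5 = 2518/5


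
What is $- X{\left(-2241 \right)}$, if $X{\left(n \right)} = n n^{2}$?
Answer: $11254483521$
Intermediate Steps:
$X{\left(n \right)} = n^{3}$
$- X{\left(-2241 \right)} = - \left(-2241\right)^{3} = \left(-1\right) \left(-11254483521\right) = 11254483521$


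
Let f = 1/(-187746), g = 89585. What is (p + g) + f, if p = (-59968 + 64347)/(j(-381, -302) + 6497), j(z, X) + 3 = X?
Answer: 17357577645377/193753872 ≈ 89586.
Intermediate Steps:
j(z, X) = -3 + X
p = 4379/6192 (p = (-59968 + 64347)/((-3 - 302) + 6497) = 4379/(-305 + 6497) = 4379/6192 ≈ 0.70720)
f = -1/187746 ≈ -5.3263e-6
(p + g) + f = (4379/6192 + 89585) - 1/187746 = 554714699/6192 - 1/187746 = 17357577645377/193753872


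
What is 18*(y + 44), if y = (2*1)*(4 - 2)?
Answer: 864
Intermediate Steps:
y = 4 (y = 2*2 = 4)
18*(y + 44) = 18*(4 + 44) = 18*48 = 864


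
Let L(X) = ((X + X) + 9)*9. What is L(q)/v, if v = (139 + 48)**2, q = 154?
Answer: 2853/34969 ≈ 0.081587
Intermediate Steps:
v = 34969 (v = 187**2 = 34969)
L(X) = 81 + 18*X (L(X) = (2*X + 9)*9 = (9 + 2*X)*9 = 81 + 18*X)
L(q)/v = (81 + 18*154)/34969 = (81 + 2772)*(1/34969) = 2853*(1/34969) = 2853/34969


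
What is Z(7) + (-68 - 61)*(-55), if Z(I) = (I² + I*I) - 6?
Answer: 7187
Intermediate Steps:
Z(I) = -6 + 2*I² (Z(I) = (I² + I²) - 6 = 2*I² - 6 = -6 + 2*I²)
Z(7) + (-68 - 61)*(-55) = (-6 + 2*7²) + (-68 - 61)*(-55) = (-6 + 2*49) - 129*(-55) = (-6 + 98) + 7095 = 92 + 7095 = 7187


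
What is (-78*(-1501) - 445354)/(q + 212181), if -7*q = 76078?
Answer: -2297932/1409189 ≈ -1.6307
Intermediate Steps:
q = -76078/7 (q = -1/7*76078 = -76078/7 ≈ -10868.)
(-78*(-1501) - 445354)/(q + 212181) = (-78*(-1501) - 445354)/(-76078/7 + 212181) = (117078 - 445354)/(1409189/7) = -328276*7/1409189 = -2297932/1409189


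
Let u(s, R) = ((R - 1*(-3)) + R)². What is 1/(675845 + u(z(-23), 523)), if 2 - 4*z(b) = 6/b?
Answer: 1/1776246 ≈ 5.6299e-7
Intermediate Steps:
z(b) = ½ - 3/(2*b)
u(s, R) = (3 + 2*R)² (u(s, R) = ((R + 3) + R)² = ((3 + R) + R)² = (3 + 2*R)²)
1/(675845 + u(z(-23), 523)) = 1/(675845 + (3 + 2*523)²) = 1/(675845 + (3 + 1046)²) = 1/(675845 + 1049²) = 1/(675845 + 1100401) = 1/1776246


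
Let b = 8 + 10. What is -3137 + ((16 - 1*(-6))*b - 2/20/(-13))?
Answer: -356329/130 ≈ -2741.0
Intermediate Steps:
b = 18
-3137 + ((16 - 1*(-6))*b - 2/20/(-13)) = -3137 + ((16 - 1*(-6))*18 - 2/20/(-13)) = -3137 + ((16 + 6)*18 - 2*1/20*(-1/13)) = -3137 + (22*18 - ⅒*(-1/13)) = -3137 + (396 + 1/130) = -3137 + 51481/130 = -356329/130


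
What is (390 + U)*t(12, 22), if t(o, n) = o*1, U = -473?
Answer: -996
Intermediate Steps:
t(o, n) = o
(390 + U)*t(12, 22) = (390 - 473)*12 = -83*12 = -996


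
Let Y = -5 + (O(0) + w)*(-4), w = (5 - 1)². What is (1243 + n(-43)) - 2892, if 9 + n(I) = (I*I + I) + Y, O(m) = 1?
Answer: 75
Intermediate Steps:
w = 16 (w = 4² = 16)
Y = -73 (Y = -5 + (1 + 16)*(-4) = -5 + 17*(-4) = -5 - 68 = -73)
n(I) = -82 + I + I² (n(I) = -9 + ((I*I + I) - 73) = -9 + ((I² + I) - 73) = -9 + ((I + I²) - 73) = -9 + (-73 + I + I²) = -82 + I + I²)
(1243 + n(-43)) - 2892 = (1243 + (-82 - 43 + (-43)²)) - 2892 = (1243 + (-82 - 43 + 1849)) - 2892 = (1243 + 1724) - 2892 = 2967 - 2892 = 75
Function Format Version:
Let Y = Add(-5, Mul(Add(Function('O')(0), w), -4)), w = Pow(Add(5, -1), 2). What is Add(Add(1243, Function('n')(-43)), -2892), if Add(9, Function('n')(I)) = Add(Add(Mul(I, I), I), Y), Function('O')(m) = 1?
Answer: 75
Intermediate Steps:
w = 16 (w = Pow(4, 2) = 16)
Y = -73 (Y = Add(-5, Mul(Add(1, 16), -4)) = Add(-5, Mul(17, -4)) = Add(-5, -68) = -73)
Function('n')(I) = Add(-82, I, Pow(I, 2)) (Function('n')(I) = Add(-9, Add(Add(Mul(I, I), I), -73)) = Add(-9, Add(Add(Pow(I, 2), I), -73)) = Add(-9, Add(Add(I, Pow(I, 2)), -73)) = Add(-9, Add(-73, I, Pow(I, 2))) = Add(-82, I, Pow(I, 2)))
Add(Add(1243, Function('n')(-43)), -2892) = Add(Add(1243, Add(-82, -43, Pow(-43, 2))), -2892) = Add(Add(1243, Add(-82, -43, 1849)), -2892) = Add(Add(1243, 1724), -2892) = Add(2967, -2892) = 75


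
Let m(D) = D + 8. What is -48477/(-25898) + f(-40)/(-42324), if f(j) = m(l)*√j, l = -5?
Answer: 48477/25898 - I*√10/7054 ≈ 1.8718 - 0.0004483*I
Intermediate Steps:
m(D) = 8 + D
f(j) = 3*√j (f(j) = (8 - 5)*√j = 3*√j)
-48477/(-25898) + f(-40)/(-42324) = -48477/(-25898) + (3*√(-40))/(-42324) = -48477*(-1/25898) + (3*(2*I*√10))*(-1/42324) = 48477/25898 + (6*I*√10)*(-1/42324) = 48477/25898 - I*√10/7054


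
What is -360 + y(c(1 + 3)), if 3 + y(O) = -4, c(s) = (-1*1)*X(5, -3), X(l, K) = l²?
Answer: -367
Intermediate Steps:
c(s) = -25 (c(s) = -1*1*5² = -1*25 = -25)
y(O) = -7 (y(O) = -3 - 4 = -7)
-360 + y(c(1 + 3)) = -360 - 7 = -367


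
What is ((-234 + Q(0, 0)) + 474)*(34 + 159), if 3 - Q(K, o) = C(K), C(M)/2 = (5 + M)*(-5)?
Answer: 56549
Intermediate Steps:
C(M) = -50 - 10*M (C(M) = 2*((5 + M)*(-5)) = 2*(-25 - 5*M) = -50 - 10*M)
Q(K, o) = 53 + 10*K (Q(K, o) = 3 - (-50 - 10*K) = 3 + (50 + 10*K) = 53 + 10*K)
((-234 + Q(0, 0)) + 474)*(34 + 159) = ((-234 + (53 + 10*0)) + 474)*(34 + 159) = ((-234 + (53 + 0)) + 474)*193 = ((-234 + 53) + 474)*193 = (-181 + 474)*193 = 293*193 = 56549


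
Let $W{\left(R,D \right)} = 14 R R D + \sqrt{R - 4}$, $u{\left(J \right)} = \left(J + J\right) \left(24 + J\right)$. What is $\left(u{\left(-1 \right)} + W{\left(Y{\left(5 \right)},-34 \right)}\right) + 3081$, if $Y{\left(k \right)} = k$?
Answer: $-8864$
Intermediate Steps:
$u{\left(J \right)} = 2 J \left(24 + J\right)$
$W{\left(R,D \right)} = \sqrt{-4 + R} + 14 D R^{2}$ ($W{\left(R,D \right)} = 14 R^{2} D + \sqrt{-4 + R} = 14 D R^{2} + \sqrt{-4 + R} = \sqrt{-4 + R} + 14 D R^{2}$)
$\left(u{\left(-1 \right)} + W{\left(Y{\left(5 \right)},-34 \right)}\right) + 3081 = \left(2 \left(-1\right) \left(24 - 1\right) + \left(\sqrt{-4 + 5} + 14 \left(-34\right) 5^{2}\right)\right) + 3081 = \left(2 \left(-1\right) 23 + \left(\sqrt{1} + 14 \left(-34\right) 25\right)\right) + 3081 = \left(-46 + \left(1 - 11900\right)\right) + 3081 = \left(-46 - 11899\right) + 3081 = -11945 + 3081 = -8864$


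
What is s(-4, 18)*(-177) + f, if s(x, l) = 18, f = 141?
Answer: -3045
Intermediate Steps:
s(-4, 18)*(-177) + f = 18*(-177) + 141 = -3186 + 141 = -3045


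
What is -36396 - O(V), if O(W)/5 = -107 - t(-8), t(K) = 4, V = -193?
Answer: -35841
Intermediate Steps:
O(W) = -555 (O(W) = 5*(-107 - 1*4) = 5*(-107 - 4) = 5*(-111) = -555)
-36396 - O(V) = -36396 - 1*(-555) = -36396 + 555 = -35841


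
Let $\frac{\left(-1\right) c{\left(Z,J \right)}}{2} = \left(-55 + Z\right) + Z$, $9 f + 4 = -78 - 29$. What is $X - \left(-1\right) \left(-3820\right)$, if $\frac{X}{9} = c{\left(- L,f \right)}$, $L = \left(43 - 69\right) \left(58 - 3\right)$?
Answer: $-54310$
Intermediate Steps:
$L = -1430$ ($L = \left(-26\right) 55 = -1430$)
$f = - \frac{37}{3}$ ($f = - \frac{4}{9} + \frac{-78 - 29}{9} = - \frac{4}{9} + \frac{1}{9} \left(-107\right) = - \frac{4}{9} - \frac{107}{9} = - \frac{37}{3} \approx -12.333$)
$c{\left(Z,J \right)} = 110 - 4 Z$ ($c{\left(Z,J \right)} = - 2 \left(\left(-55 + Z\right) + Z\right) = - 2 \left(-55 + 2 Z\right) = 110 - 4 Z$)
$X = -50490$ ($X = 9 \left(110 - 4 \left(\left(-1\right) \left(-1430\right)\right)\right) = 9 \left(110 - 5720\right) = 9 \left(-5610\right) = -50490$)
$X - \left(-1\right) \left(-3820\right) = -50490 - \left(-1\right) \left(-3820\right) = -50490 - 3820 = -54310$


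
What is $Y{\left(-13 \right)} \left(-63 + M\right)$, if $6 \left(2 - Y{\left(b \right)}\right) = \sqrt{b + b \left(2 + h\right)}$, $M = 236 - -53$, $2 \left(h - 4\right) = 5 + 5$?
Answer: $452 - \frac{226 i \sqrt{39}}{3} \approx 452.0 - 470.46 i$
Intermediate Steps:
$h = 9$ ($h = 4 + \frac{5 + 5}{2} = 4 + \frac{1}{2} \cdot 10 = 4 + 5 = 9$)
$M = 289$ ($M = 236 + 53 = 289$)
$Y{\left(b \right)} = 2 - \frac{\sqrt{3} \sqrt{b}}{3}$ ($Y{\left(b \right)} = 2 - \frac{\sqrt{b + b \left(2 + 9\right)}}{6} = 2 - \frac{\sqrt{b + b 11}}{6} = 2 - \frac{\sqrt{b + 11 b}}{6} = 2 - \frac{\sqrt{12 b}}{6} = 2 - \frac{2 \sqrt{3} \sqrt{b}}{6} = 2 - \frac{\sqrt{3} \sqrt{b}}{3}$)
$Y{\left(-13 \right)} \left(-63 + M\right) = \left(2 - \frac{\sqrt{3} \sqrt{-13}}{3}\right) \left(-63 + 289\right) = \left(2 - \frac{\sqrt{3} i \sqrt{13}}{3}\right) 226 = \left(2 - \frac{i \sqrt{39}}{3}\right) 226 = 452 - \frac{226 i \sqrt{39}}{3}$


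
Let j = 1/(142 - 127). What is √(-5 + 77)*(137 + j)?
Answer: 4112*√2/5 ≈ 1163.0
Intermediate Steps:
j = 1/15 ≈ 0.066667
√(-5 + 77)*(137 + j) = √(-5 + 77)*(137 + 1/15) = √72*(2056/15) = (6*√2)*(2056/15) = 4112*√2/5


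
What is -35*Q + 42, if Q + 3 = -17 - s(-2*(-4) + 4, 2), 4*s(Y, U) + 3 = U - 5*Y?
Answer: 833/4 ≈ 208.25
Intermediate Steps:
s(Y, U) = -¾ - 5*Y/4 + U/4 (s(Y, U) = -¾ + (U - 5*Y)/4 = -¾ + (-5*Y/4 + U/4) = -¾ - 5*Y/4 + U/4)
Q = -19/4 (Q = -3 + (-17 - (-¾ - 5*(-2*(-4) + 4)/4 + (¼)*2)) = -3 + (-17 - (-¾ - 5*(8 + 4)/4 + ½)) = -3 + (-17 - (-¾ - 5/4*12 + ½)) = -3 + (-17 - (-¾ - 15 + ½)) = -3 + (-17 - 1*(-61/4)) = -3 + (-17 + 61/4) = -3 - 7/4 = -19/4 ≈ -4.7500)
-35*Q + 42 = -35*(-19/4) + 42 = 665/4 + 42 = 833/4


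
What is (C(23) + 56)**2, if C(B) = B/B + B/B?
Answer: 3364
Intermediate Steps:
C(B) = 2 (C(B) = 1 + 1 = 2)
(C(23) + 56)**2 = (2 + 56)**2 = 58**2 = 3364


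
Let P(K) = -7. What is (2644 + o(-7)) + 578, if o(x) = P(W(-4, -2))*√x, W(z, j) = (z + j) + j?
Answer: 3222 - 7*I*√7 ≈ 3222.0 - 18.52*I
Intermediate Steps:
W(z, j) = z + 2*j (W(z, j) = (j + z) + j = z + 2*j)
o(x) = -7*√x
(2644 + o(-7)) + 578 = (2644 - 7*I*√7) + 578 = 3222 - 7*I*√7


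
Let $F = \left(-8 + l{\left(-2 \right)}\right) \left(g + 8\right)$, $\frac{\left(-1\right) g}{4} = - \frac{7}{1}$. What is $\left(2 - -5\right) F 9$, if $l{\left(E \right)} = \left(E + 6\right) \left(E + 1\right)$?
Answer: $-27216$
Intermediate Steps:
$l{\left(E \right)} = \left(1 + E\right) \left(6 + E\right)$ ($l{\left(E \right)} = \left(6 + E\right) \left(1 + E\right) = \left(1 + E\right) \left(6 + E\right)$)
$g = 28$ ($g = - 4 \left(- \frac{7}{1}\right) = - 4 \left(\left(-7\right) 1\right) = \left(-4\right) \left(-7\right) = 28$)
$F = -432$ ($F = \left(-8 + \left(6 + \left(-2\right)^{2} + 7 \left(-2\right)\right)\right) \left(28 + 8\right) = \left(-8 + \left(6 + 4 - 14\right)\right) 36 = \left(-8 - 4\right) 36 = \left(-12\right) 36 = -432$)
$\left(2 - -5\right) F 9 = \left(2 - -5\right) \left(-432\right) 9 = \left(2 + 5\right) \left(-432\right) 9 = 7 \left(-432\right) 9 = \left(-3024\right) 9 = -27216$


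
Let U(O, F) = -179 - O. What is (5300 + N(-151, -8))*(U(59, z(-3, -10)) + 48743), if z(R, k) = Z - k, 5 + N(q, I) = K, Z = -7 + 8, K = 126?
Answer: 262945605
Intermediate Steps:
Z = 1
N(q, I) = 121 (N(q, I) = -5 + 126 = 121)
z(R, k) = 1 - k
(5300 + N(-151, -8))*(U(59, z(-3, -10)) + 48743) = (5300 + 121)*((-179 - 1*59) + 48743) = 5421*((-179 - 59) + 48743) = 5421*(-238 + 48743) = 5421*48505 = 262945605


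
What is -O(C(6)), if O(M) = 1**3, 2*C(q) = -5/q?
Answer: -1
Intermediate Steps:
C(q) = -5/(2*q) (C(q) = (-5/q)/2 = -5/(2*q))
O(M) = 1
-O(C(6)) = -1*1 = -1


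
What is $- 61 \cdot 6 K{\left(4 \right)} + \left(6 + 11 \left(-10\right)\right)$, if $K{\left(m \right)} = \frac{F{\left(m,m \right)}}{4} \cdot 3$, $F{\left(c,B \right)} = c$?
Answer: $-1202$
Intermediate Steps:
$K{\left(m \right)} = \frac{3 m}{4}$ ($K{\left(m \right)} = \frac{m}{4} \cdot 3 = \frac{3 m}{4}$)
$- 61 \cdot 6 K{\left(4 \right)} + \left(6 + 11 \left(-10\right)\right) = - 61 \cdot 6 \cdot \frac{3}{4} \cdot 4 + \left(6 + 11 \left(-10\right)\right) = - 61 \cdot 6 \cdot 3 + \left(6 - 110\right) = \left(-61\right) 18 - 104 = -1098 - 104 = -1202$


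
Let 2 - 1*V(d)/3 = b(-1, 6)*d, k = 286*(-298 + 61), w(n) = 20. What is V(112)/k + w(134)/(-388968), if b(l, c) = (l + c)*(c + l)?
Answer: 135985073/1098542874 ≈ 0.12379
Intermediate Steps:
b(l, c) = (c + l)² (b(l, c) = (c + l)*(c + l) = (c + l)²)
k = -67782 (k = 286*(-237) = -67782)
V(d) = 6 - 75*d (V(d) = 6 - 3*(6 - 1)²*d = 6 - 3*5²*d = 6 - 75*d)
V(112)/k + w(134)/(-388968) = (6 - 75*112)/(-67782) + 20/(-388968) = (6 - 8400)*(-1/67782) + 20*(-1/388968) = -8394*(-1/67782) - 5/97242 = 1399/11297 - 5/97242 = 135985073/1098542874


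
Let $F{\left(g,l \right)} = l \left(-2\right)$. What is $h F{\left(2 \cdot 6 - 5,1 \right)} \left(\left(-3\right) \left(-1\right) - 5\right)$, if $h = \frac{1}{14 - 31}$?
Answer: $- \frac{4}{17} \approx -0.23529$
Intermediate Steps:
$F{\left(g,l \right)} = - 2 l$
$h = - \frac{1}{17}$ ($h = \frac{1}{-17} = - \frac{1}{17} \approx -0.058824$)
$h F{\left(2 \cdot 6 - 5,1 \right)} \left(\left(-3\right) \left(-1\right) - 5\right) = - \frac{\left(-2\right) 1}{17} \left(\left(-3\right) \left(-1\right) - 5\right) = \left(- \frac{1}{17}\right) \left(-2\right) \left(3 - 5\right) = \frac{2}{17} \left(-2\right) = - \frac{4}{17}$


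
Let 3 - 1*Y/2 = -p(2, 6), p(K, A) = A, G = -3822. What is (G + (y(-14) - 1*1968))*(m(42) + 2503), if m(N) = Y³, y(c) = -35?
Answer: -48551375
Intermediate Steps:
Y = 18 (Y = 6 - (-2)*6 = 6 - 2*(-6) = 6 + 12 = 18)
m(N) = 5832 (m(N) = 18³ = 5832)
(G + (y(-14) - 1*1968))*(m(42) + 2503) = (-3822 + (-35 - 1*1968))*(5832 + 2503) = (-3822 + (-35 - 1968))*8335 = (-3822 - 2003)*8335 = -5825*8335 = -48551375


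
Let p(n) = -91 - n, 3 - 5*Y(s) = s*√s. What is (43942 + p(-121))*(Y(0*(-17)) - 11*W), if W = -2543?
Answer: 6150275696/5 ≈ 1.2301e+9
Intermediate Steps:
Y(s) = ⅗ - s^(3/2)/5 (Y(s) = ⅗ - s*√s/5 = ⅗ - s^(3/2)/5)
(43942 + p(-121))*(Y(0*(-17)) - 11*W) = (43942 + (-91 - 1*(-121)))*((⅗ - (0*(-17))^(3/2)/5) - 11*(-2543)) = (43942 + (-91 + 121))*((⅗ - 0^(3/2)/5) + 27973) = (43942 + 30)*((⅗ - ⅕*0) + 27973) = 43972*((⅗ + 0) + 27973) = 43972*(⅗ + 27973) = 43972*(139868/5) = 6150275696/5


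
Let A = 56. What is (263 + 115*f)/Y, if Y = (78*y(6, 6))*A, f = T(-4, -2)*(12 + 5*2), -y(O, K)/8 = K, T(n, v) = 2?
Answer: -5323/209664 ≈ -0.025388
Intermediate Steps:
y(O, K) = -8*K
f = 44 (f = 2*(12 + 5*2) = 2*(12 + 10) = 2*22 = 44)
Y = -209664 (Y = (78*(-8*6))*56 = (78*(-48))*56 = -3744*56 = -209664)
(263 + 115*f)/Y = (263 + 115*44)/(-209664) = (263 + 5060)*(-1/209664) = 5323*(-1/209664) = -5323/209664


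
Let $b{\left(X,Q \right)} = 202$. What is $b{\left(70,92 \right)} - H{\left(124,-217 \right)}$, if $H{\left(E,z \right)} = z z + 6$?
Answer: $-46893$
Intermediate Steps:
$H{\left(E,z \right)} = 6 + z^{2}$ ($H{\left(E,z \right)} = z^{2} + 6 = 6 + z^{2}$)
$b{\left(70,92 \right)} - H{\left(124,-217 \right)} = 202 - \left(6 + \left(-217\right)^{2}\right) = 202 - \left(6 + 47089\right) = 202 - 47095 = -46893$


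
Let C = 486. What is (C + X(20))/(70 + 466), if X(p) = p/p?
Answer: 487/536 ≈ 0.90858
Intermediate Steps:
X(p) = 1
(C + X(20))/(70 + 466) = (486 + 1)/(70 + 466) = 487/536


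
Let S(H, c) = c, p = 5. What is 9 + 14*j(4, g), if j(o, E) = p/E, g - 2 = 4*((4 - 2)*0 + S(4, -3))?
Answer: 2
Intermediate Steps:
g = -10 (g = 2 + 4*((4 - 2)*0 - 3) = 2 + 4*(2*0 - 3) = 2 + 4*(0 - 3) = 2 + 4*(-3) = 2 - 12 = -10)
j(o, E) = 5/E
9 + 14*j(4, g) = 9 + 14*(5/(-10)) = 9 + 14*(5*(-⅒)) = 9 + 14*(-½) = 9 - 7 = 2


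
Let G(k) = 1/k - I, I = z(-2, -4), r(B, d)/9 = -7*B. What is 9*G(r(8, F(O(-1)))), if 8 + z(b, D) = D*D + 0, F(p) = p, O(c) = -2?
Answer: -4033/56 ≈ -72.018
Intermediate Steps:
z(b, D) = -8 + D² (z(b, D) = -8 + (D*D + 0) = -8 + (D² + 0) = -8 + D²)
r(B, d) = -63*B (r(B, d) = 9*(-7*B) = -63*B)
I = 8 (I = -8 + (-4)² = -8 + 16 = 8)
G(k) = -8 + 1/k (G(k) = 1/k - 1*8 = 1/k - 8 = -8 + 1/k)
9*G(r(8, F(O(-1)))) = 9*(-8 + 1/(-63*8)) = 9*(-8 + 1/(-504)) = 9*(-8 - 1/504) = 9*(-4033/504) = -4033/56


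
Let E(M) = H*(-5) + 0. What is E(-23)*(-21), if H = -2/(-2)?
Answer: 105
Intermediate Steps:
H = 1 (H = -2*(-1/2) = 1)
E(M) = -5 (E(M) = 1*(-5) + 0 = -5 + 0 = -5)
E(-23)*(-21) = -5*(-21) = 105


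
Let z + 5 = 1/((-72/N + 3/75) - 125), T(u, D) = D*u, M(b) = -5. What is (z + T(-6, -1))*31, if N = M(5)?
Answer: 84909/2764 ≈ 30.720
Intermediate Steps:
N = -5
z = -13845/2764 (z = -5 + 1/((-72/(-5) + 3/75) - 125) = -5 + 1/((-72*(-1/5) + 3*(1/75)) - 125) = -5 + 1/((72/5 + 1/25) - 125) = -5 + 1/(361/25 - 125) = -5 + 1/(-2764/25) = -5 - 25/2764 = -13845/2764 ≈ -5.0090)
(z + T(-6, -1))*31 = (-13845/2764 - 1*(-6))*31 = (-13845/2764 + 6)*31 = (2739/2764)*31 = 84909/2764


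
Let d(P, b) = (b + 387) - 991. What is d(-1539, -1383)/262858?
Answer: -1987/262858 ≈ -0.0075592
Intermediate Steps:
d(P, b) = -604 + b (d(P, b) = (387 + b) - 991 = -604 + b)
d(-1539, -1383)/262858 = (-604 - 1383)/262858 = -1987*1/262858 = -1987/262858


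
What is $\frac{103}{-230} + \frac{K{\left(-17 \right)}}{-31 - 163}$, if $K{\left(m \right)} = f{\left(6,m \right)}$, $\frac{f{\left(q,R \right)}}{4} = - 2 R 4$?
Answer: $- \frac{72551}{22310} \approx -3.2519$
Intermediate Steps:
$f{\left(q,R \right)} = - 32 R$ ($f{\left(q,R \right)} = 4 - 2 R 4 = 4 \left(- 8 R\right) = - 32 R$)
$K{\left(m \right)} = - 32 m$
$\frac{103}{-230} + \frac{K{\left(-17 \right)}}{-31 - 163} = \frac{103}{-230} + \frac{\left(-32\right) \left(-17\right)}{-31 - 163} = 103 \left(- \frac{1}{230}\right) + \frac{544}{-194} = - \frac{103}{230} + 544 \left(- \frac{1}{194}\right) = - \frac{103}{230} - \frac{272}{97} = - \frac{72551}{22310}$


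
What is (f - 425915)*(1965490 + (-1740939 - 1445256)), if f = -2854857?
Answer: 4004854784260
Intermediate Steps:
(f - 425915)*(1965490 + (-1740939 - 1445256)) = (-2854857 - 425915)*(1965490 + (-1740939 - 1445256)) = -3280772*(1965490 - 3186195) = -3280772*(-1220705) = 4004854784260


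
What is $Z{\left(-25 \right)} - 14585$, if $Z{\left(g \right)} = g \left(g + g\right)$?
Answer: $-13335$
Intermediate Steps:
$Z{\left(g \right)} = 2 g^{2}$ ($Z{\left(g \right)} = g 2 g = 2 g^{2}$)
$Z{\left(-25 \right)} - 14585 = 2 \left(-25\right)^{2} - 14585 = 2 \cdot 625 - 14585 = 1250 - 14585 = -13335$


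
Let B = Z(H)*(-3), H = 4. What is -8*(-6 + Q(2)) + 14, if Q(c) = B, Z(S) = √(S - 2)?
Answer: 62 + 24*√2 ≈ 95.941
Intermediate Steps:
Z(S) = √(-2 + S)
B = -3*√2 (B = √(-2 + 4)*(-3) = √2*(-3) = -3*√2 ≈ -4.2426)
Q(c) = -3*√2
-8*(-6 + Q(2)) + 14 = -8*(-6 - 3*√2) + 14 = (48 + 24*√2) + 14 = 62 + 24*√2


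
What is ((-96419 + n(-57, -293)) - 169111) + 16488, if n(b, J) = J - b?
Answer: -249278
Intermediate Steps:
((-96419 + n(-57, -293)) - 169111) + 16488 = ((-96419 + (-293 - 1*(-57))) - 169111) + 16488 = ((-96419 + (-293 + 57)) - 169111) + 16488 = ((-96419 - 236) - 169111) + 16488 = (-96655 - 169111) + 16488 = -265766 + 16488 = -249278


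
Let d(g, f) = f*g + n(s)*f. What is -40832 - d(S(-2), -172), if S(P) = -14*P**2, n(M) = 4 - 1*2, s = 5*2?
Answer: -50120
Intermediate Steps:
s = 10
n(M) = 2 (n(M) = 4 - 2 = 2)
d(g, f) = 2*f + f*g (d(g, f) = f*g + 2*f = 2*f + f*g)
-40832 - d(S(-2), -172) = -40832 - (-172)*(2 - 14*(-2)**2) = -40832 - (-172)*(2 - 14*4) = -40832 - (-172)*(2 - 56) = -40832 - (-172)*(-54) = -40832 - 1*9288 = -40832 - 9288 = -50120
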